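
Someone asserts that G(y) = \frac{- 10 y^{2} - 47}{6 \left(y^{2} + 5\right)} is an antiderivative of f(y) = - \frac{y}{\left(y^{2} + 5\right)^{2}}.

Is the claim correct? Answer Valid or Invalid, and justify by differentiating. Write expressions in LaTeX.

Valid - differentiating G returns exactly f.

d/dy[G] = - \frac{y}{y^{4} + 10 y^{2} + 25}
This equals f(y) exactly, so the claim holds.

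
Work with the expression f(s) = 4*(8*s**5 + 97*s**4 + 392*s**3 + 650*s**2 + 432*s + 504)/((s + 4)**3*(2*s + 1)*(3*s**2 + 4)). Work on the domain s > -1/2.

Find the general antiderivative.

Differentiate the proposed F(s) back; it has to land on f(s) exactly.
Check: d/ds[4*log(3*s + 3/2) + 2*log(3*s**2/2 + 2)/3 + 4/(s**2 + 8*s + 16)] = (32*s**5 + 388*s**4 + 1568*s**3 + 2600*s**2 + 1728*s + 2016)/(6*s**6 + 75*s**5 + 332*s**4 + 628*s**3 + 624*s**2 + 704*s + 256), which equals f(s).

F(s) = 4*log(3*s + 3/2) + 2*log(3*s**2/2 + 2)/3 + 4/(s**2 + 8*s + 16) + C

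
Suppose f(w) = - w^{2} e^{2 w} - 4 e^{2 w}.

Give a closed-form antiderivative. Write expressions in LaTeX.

f has the shape u'v + uv' for u = - \frac{w^{2}}{2} + \frac{w}{2} - \frac{9}{4} and v = e^{2 w} — it is the derivative of the product u*v.
Check: d/dw[- \frac{\left(2 w^{2} - 2 w + 9\right) e^{2 w}}{4}] = - w^{2} e^{2 w} - 4 e^{2 w} = f(w).

An antiderivative is F(w) = - \frac{\left(2 w^{2} - 2 w + 9\right) e^{2 w}}{4}.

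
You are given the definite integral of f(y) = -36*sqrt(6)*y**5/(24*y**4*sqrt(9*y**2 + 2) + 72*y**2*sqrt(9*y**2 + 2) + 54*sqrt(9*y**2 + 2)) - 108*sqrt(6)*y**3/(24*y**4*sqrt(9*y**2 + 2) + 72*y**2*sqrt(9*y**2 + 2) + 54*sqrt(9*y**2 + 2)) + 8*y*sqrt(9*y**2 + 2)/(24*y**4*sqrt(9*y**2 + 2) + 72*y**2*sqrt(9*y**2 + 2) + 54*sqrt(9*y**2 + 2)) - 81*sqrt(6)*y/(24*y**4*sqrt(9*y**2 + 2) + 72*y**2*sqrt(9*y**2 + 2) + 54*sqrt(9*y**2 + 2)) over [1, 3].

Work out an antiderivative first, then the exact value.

The integrand splits into summands that can be handled one at a time.
F(y) = -(2*sqrt(6)*y**2*sqrt(9*y**2 + 2) + 3*sqrt(6)*sqrt(9*y**2 + 2) + 2)/(6*(2*y**2 + 3)) is an antiderivative of f.
Check: d/dy[-(2*sqrt(6)*y**2*sqrt(9*y**2 + 2) + 3*sqrt(6)*sqrt(9*y**2 + 2) + 2)/(6*(2*y**2 + 3))] = (-36*sqrt(6)*y**5 - 108*sqrt(6)*y**3 + 8*y*sqrt(9*y**2 + 2) - 81*sqrt(6)*y)/(24*y**4*sqrt(9*y**2 + 2) + 72*y**2*sqrt(9*y**2 + 2) + 54*sqrt(9*y**2 + 2)), which equals f(y).
F(3) = -sqrt(498)/6 - 1/63; F(1) = -sqrt(66)/6 - 1/15.
Integral = F(3) - F(1) = -sqrt(498)/6 + 16/315 + sqrt(66)/6.

Antiderivative: F(y) = -(2*sqrt(6)*y**2*sqrt(9*y**2 + 2) + 3*sqrt(6)*sqrt(9*y**2 + 2) + 2)/(6*(2*y**2 + 3)); value = -sqrt(498)/6 + 16/315 + sqrt(66)/6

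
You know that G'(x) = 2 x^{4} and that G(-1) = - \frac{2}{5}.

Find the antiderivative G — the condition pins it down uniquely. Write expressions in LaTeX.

Whatever form G(x) takes, its d/dx must return the stated G'(x).
A general antiderivative is \frac{2 x^{5}}{5} + C.
The condition gives C = - \frac{2}{5} - (- \frac{2}{5}) = 0.
So G(x) = \frac{2 x^{5}}{5}.
Check: d/dx[\frac{2 x^{5}}{5}] = 2 x^{4} = G'(x).

G(x) = \frac{2 x^{5}}{5}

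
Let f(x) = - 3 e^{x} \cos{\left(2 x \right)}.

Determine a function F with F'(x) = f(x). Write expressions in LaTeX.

An antiderivative is F(x) = - \frac{6 e^{x} \sin{\left(2 x \right)}}{5} - \frac{3 e^{x} \cos{\left(2 x \right)}}{5}.

Differentiate the proposed F(x) back; it has to land on f(x) exactly.
Check: d/dx[- \frac{6 e^{x} \sin{\left(2 x \right)}}{5} - \frac{3 e^{x} \cos{\left(2 x \right)}}{5}] = - 3 e^{x} \cos{\left(2 x \right)} = f(x).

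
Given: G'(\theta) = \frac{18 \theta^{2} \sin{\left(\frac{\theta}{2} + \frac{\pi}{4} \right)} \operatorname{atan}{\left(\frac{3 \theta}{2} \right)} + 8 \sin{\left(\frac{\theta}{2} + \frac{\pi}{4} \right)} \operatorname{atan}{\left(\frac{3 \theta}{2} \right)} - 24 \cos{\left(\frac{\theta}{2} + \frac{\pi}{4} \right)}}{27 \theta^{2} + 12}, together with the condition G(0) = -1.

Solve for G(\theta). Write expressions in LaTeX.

G(\theta) = - \frac{4 \cos{\left(\frac{\theta}{2} + \frac{\pi}{4} \right)} \operatorname{atan}{\left(\frac{3 \theta}{2} \right)}}{3} - 1

Recognize the product-rule pattern: G'(\theta) = u'v + uv' with u = - \frac{4 \operatorname{atan}{\left(\frac{3 \theta}{2} \right)}}{3}, v = \cos{\left(\frac{\theta}{2} + \frac{\pi}{4} \right)}, so integration by parts undoes it.
A general antiderivative is - \frac{4 \cos{\left(\frac{\theta}{2} + \frac{\pi}{4} \right)} \operatorname{atan}{\left(\frac{3 \theta}{2} \right)}}{3} + C.
The condition gives C = -1 - (0) = -1.
So G(\theta) = - \frac{4 \cos{\left(\frac{\theta}{2} + \frac{\pi}{4} \right)} \operatorname{atan}{\left(\frac{3 \theta}{2} \right)}}{3} - 1.
Check: d/d\theta[- \frac{4 \cos{\left(\frac{\theta}{2} + \frac{\pi}{4} \right)} \operatorname{atan}{\left(\frac{3 \theta}{2} \right)}}{3} - 1] = \frac{18 \theta^{2} \sin{\left(\frac{\theta}{2} + \frac{\pi}{4} \right)} \operatorname{atan}{\left(\frac{3 \theta}{2} \right)} + 8 \sin{\left(\frac{\theta}{2} + \frac{\pi}{4} \right)} \operatorname{atan}{\left(\frac{3 \theta}{2} \right)} - 24 \cos{\left(\frac{\theta}{2} + \frac{\pi}{4} \right)}}{27 \theta^{2} + 12} = G'(\theta).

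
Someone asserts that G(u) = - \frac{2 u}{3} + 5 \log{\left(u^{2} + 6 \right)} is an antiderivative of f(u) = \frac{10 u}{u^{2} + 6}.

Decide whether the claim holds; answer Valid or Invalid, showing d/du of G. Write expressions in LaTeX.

d/du[G] = \frac{- 2 u^{2} + 30 u - 12}{3 u^{2} + 18}
d/du[G] - f(u) = - \frac{2}{3} != 0.

Invalid: d/du[G] - f = - \frac{2}{3}, which is not 0.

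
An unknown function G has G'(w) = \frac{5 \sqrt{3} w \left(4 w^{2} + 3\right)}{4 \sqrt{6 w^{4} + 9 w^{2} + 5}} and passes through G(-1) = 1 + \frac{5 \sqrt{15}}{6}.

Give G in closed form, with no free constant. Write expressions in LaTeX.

G'(w) matches the chain-rule pattern g'(h)*h' with inner function h(w) = 2 w^{4} + 3 w^{2} + \frac{5}{3}; substituting u = h(w) collapses the integral.
A general antiderivative is \frac{5 \sqrt{2 w^{4} + 3 w^{2} + \frac{5}{3}}}{4} + C.
The condition gives C = 1 + \frac{5 \sqrt{15}}{6} - (\frac{5 \sqrt{15}}{6}) = 1.
So G(w) = \frac{5 \sqrt{3} \sqrt{6 w^{4} + 9 w^{2} + 5} + 12}{12}.
Check: d/dw[\frac{5 \sqrt{3} \sqrt{6 w^{4} + 9 w^{2} + 5} + 12}{12}] = \frac{20 \sqrt{3} w^{3} + 15 \sqrt{3} w}{4 \sqrt{6 w^{4} + 9 w^{2} + 5}}, which equals G'(w).

G(w) = \frac{5 \sqrt{3} \sqrt{6 w^{4} + 9 w^{2} + 5} + 12}{12}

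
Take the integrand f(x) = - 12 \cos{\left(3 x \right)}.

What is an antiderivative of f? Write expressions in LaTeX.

Whatever form F(x) takes, F'(x) = f(x) is non-negotiable.
Check: d/dx[- 4 \sin{\left(3 x \right)}] = - 12 \cos{\left(3 x \right)} = f(x).

An antiderivative is F(x) = - 4 \sin{\left(3 x \right)}.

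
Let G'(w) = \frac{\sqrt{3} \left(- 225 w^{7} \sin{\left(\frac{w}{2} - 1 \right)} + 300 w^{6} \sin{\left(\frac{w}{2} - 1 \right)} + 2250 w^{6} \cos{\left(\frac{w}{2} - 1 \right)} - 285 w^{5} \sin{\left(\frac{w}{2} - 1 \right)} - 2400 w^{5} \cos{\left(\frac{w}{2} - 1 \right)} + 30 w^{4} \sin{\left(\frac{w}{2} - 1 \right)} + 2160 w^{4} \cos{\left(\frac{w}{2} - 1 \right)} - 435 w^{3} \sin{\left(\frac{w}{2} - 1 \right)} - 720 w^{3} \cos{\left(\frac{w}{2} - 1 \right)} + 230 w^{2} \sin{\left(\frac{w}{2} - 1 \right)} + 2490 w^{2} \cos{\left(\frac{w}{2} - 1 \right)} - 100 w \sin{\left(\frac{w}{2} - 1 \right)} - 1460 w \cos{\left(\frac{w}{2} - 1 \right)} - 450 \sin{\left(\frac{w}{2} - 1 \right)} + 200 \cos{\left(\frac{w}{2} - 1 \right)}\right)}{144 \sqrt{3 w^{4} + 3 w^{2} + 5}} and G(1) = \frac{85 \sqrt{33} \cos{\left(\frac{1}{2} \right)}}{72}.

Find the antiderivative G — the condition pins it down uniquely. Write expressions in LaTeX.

Since d/dw undoes antidifferentiation here, G(w) must give back the stated G'(w).
A general antiderivative is - \frac{5 \sqrt{w^{4} + w^{2} + \frac{5}{3}} \left(- \frac{5 w^{3}}{4} + \frac{5 w^{2}}{3} - \frac{w}{3} - \frac{3}{2}\right) \cos{\left(\frac{w}{2} - 1 \right)}}{2} + C.
The condition gives C = \frac{85 \sqrt{33} \cos{\left(\frac{1}{2} \right)}}{72} - (\frac{85 \sqrt{33} \cos{\left(\frac{1}{2} \right)}}{72}) = 0.
So G(w) = - \frac{5 \sqrt{3} \sqrt{3 w^{4} + 3 w^{2} + 5} \left(- 15 w^{3} + 20 w^{2} - 4 w - 18\right) \cos{\left(\frac{w}{2} - 1 \right)}}{72}.
Check: d/dw[- \frac{5 \sqrt{3} \sqrt{3 w^{4} + 3 w^{2} + 5} \left(- 15 w^{3} + 20 w^{2} - 4 w - 18\right) \cos{\left(\frac{w}{2} - 1 \right)}}{72}] = \frac{- 225 \sqrt{3} w^{7} \sin{\left(\frac{w}{2} - 1 \right)} + 300 \sqrt{3} w^{6} \sin{\left(\frac{w}{2} - 1 \right)} + 2250 \sqrt{3} w^{6} \cos{\left(\frac{w}{2} - 1 \right)} - 285 \sqrt{3} w^{5} \sin{\left(\frac{w}{2} - 1 \right)} - 2400 \sqrt{3} w^{5} \cos{\left(\frac{w}{2} - 1 \right)} + 30 \sqrt{3} w^{4} \sin{\left(\frac{w}{2} - 1 \right)} + 2160 \sqrt{3} w^{4} \cos{\left(\frac{w}{2} - 1 \right)} - 435 \sqrt{3} w^{3} \sin{\left(\frac{w}{2} - 1 \right)} - 720 \sqrt{3} w^{3} \cos{\left(\frac{w}{2} - 1 \right)} + 230 \sqrt{3} w^{2} \sin{\left(\frac{w}{2} - 1 \right)} + 2490 \sqrt{3} w^{2} \cos{\left(\frac{w}{2} - 1 \right)} - 100 \sqrt{3} w \sin{\left(\frac{w}{2} - 1 \right)} - 1460 \sqrt{3} w \cos{\left(\frac{w}{2} - 1 \right)} - 450 \sqrt{3} \sin{\left(\frac{w}{2} - 1 \right)} + 200 \sqrt{3} \cos{\left(\frac{w}{2} - 1 \right)}}{144 \sqrt{3 w^{4} + 3 w^{2} + 5}}, which equals G'(w).

G(w) = - \frac{5 \sqrt{3} \sqrt{3 w^{4} + 3 w^{2} + 5} \left(- 15 w^{3} + 20 w^{2} - 4 w - 18\right) \cos{\left(\frac{w}{2} - 1 \right)}}{72}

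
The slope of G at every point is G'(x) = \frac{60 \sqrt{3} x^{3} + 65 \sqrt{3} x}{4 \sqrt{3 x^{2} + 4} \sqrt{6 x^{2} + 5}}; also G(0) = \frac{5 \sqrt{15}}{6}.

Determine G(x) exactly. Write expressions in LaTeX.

Recognize the product-rule pattern: G'(x) = u'v + uv' with u = \frac{5 \sqrt{3 x^{2} + 4}}{4}, v = \sqrt{2 x^{2} + \frac{5}{3}}, so integration by parts undoes it.
A general antiderivative is \frac{5 \sqrt{2 x^{2} + \frac{5}{3}} \sqrt{3 x^{2} + 4}}{4} + C.
The condition gives C = \frac{5 \sqrt{15}}{6} - (\frac{5 \sqrt{15}}{6}) = 0.
So G(x) = \frac{5 \sqrt{2 x^{2} + \frac{5}{3}} \sqrt{3 x^{2} + 4}}{4}.
Check: d/dx[\frac{5 \sqrt{2 x^{2} + \frac{5}{3}} \sqrt{3 x^{2} + 4}}{4}] = \frac{\sqrt{3} \left(180 x^{3} + 195 x\right)}{12 \sqrt{3 x^{2} + 4} \sqrt{6 x^{2} + 5}}, which equals G'(x).

G(x) = \frac{5 \sqrt{2 x^{2} + \frac{5}{3}} \sqrt{3 x^{2} + 4}}{4}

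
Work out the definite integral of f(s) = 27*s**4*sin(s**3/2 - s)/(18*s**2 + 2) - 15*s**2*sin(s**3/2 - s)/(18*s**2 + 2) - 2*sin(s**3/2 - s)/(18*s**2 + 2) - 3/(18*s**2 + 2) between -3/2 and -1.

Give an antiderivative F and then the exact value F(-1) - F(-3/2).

Antiderivative: F(s) = -cos(s**3/2 - s) - atan(3*s)/2; value = -cos(1/2) - atan(9/2)/2 + atan(3)/2 + cos(3/16)

The integrand splits into summands that can be handled one at a time.
F(s) = -cos(s**3/2 - s) - atan(3*s)/2 is an antiderivative of f.
Check: d/ds[-cos(s**3/2 - s) - atan(3*s)/2] = (27*s**4*sin(s**3/2 - s) - 15*s**2*sin(s**3/2 - s) - 2*sin(s**3/2 - s) - 3)/(18*s**2 + 2), which equals f(s).
F(-1) = -cos(1/2) + atan(3)/2; F(-3/2) = -cos(3/16) + atan(9/2)/2.
Integral = F(-1) - F(-3/2) = -cos(1/2) - atan(9/2)/2 + atan(3)/2 + cos(3/16).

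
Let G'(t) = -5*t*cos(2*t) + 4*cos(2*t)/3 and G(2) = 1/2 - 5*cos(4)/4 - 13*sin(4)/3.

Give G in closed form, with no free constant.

Integrate term by term and add the pieces.
A general antiderivative is -5*t*sin(2*t)/2 + 2*sin(2*t)/3 - 5*cos(2*t)/4 + C.
The condition gives C = 1/2 - 5*cos(4)/4 - 13*sin(4)/3 - (-5*cos(4)/4 - 13*sin(4)/3) = 1/2.
So G(t) = (-30*t*sin(2*t) + 8*sin(2*t) - 15*cos(2*t) + 6)/12.
Check: d/dt[(-30*t*sin(2*t) + 8*sin(2*t) - 15*cos(2*t) + 6)/12] = -5*t*cos(2*t) + 4*cos(2*t)/3 = G'(t).

G(t) = (-30*t*sin(2*t) + 8*sin(2*t) - 15*cos(2*t) + 6)/12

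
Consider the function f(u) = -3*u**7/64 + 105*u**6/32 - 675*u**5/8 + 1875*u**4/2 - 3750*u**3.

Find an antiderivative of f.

An antiderivative is F(u) = -3*u**8/512 + 15*u**7/32 - 225*u**6/16 + 375*u**5/2 - 1875*u**4/2.

The substitution w = -u**2/4 + 5*u works: f is exactly (dF/dw)*(dw/du) for that inner function.
Check: d/du[-3*u**8/512 + 15*u**7/32 - 225*u**6/16 + 375*u**5/2 - 1875*u**4/2] = -3*u**7/64 + 105*u**6/32 - 675*u**5/8 + 1875*u**4/2 - 3750*u**3 = f(u).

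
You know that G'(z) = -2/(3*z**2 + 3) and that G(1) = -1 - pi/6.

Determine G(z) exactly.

G(z) = -2*atan(z)/3 - 1

Any candidate G(z) must reproduce the stated G'(z) exactly.
A general antiderivative is -2*atan(z)/3 + C.
The condition gives C = -1 - pi/6 - (-pi/6) = -1.
So G(z) = -2*atan(z)/3 - 1.
Check: d/dz[-2*atan(z)/3 - 1] = -2/(3*z**2 + 3) = G'(z).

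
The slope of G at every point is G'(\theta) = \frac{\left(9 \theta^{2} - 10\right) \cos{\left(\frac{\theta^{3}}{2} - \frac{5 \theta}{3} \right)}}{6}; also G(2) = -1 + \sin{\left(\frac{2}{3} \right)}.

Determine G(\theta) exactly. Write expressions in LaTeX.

G(\theta) = \sin{\left(\frac{\theta^{3}}{2} - \frac{5 \theta}{3} \right)} - 1

G'(\theta) matches the chain-rule pattern g'(h)*h' with inner function h(\theta) = \frac{\theta^{3}}{2} - \frac{5 \theta}{3}; substituting u = h(\theta) collapses the integral.
A general antiderivative is \sin{\left(\frac{\theta^{3}}{2} - \frac{5 \theta}{3} \right)} + C.
The condition gives C = -1 + \sin{\left(\frac{2}{3} \right)} - (\sin{\left(\frac{2}{3} \right)}) = -1.
So G(\theta) = \sin{\left(\frac{\theta^{3}}{2} - \frac{5 \theta}{3} \right)} - 1.
Check: d/d\theta[\sin{\left(\frac{\theta^{3}}{2} - \frac{5 \theta}{3} \right)} - 1] = \frac{3 \theta^{2} \cos{\left(\frac{\theta^{3}}{2} - \frac{5 \theta}{3} \right)}}{2} - \frac{5 \cos{\left(\frac{\theta^{3}}{2} - \frac{5 \theta}{3} \right)}}{3}, which equals G'(\theta).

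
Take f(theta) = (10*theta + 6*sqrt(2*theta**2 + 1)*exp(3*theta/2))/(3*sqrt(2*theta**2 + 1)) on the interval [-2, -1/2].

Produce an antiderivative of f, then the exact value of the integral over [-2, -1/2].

Check any antiderivative F(theta) by computing F'(theta) and comparing it with f(theta).
F(theta) = 5*sqrt(2*theta**2 + 1)/3 + 4*exp(3*theta/2)/3 is an antiderivative of f.
Check: d/dtheta[5*sqrt(2*theta**2 + 1)/3 + 4*exp(3*theta/2)/3] = (10*theta + 6*sqrt(2*theta**2 + 1)*exp(3*theta/2))/(3*sqrt(2*theta**2 + 1)) = f(theta).
F(-1/2) = 4*exp(-3/4)/3 + 5*sqrt(6)/6; F(-2) = 4*exp(-3)/3 + 5.
Integral = F(-1/2) - F(-2) = -5 - 4*exp(-3)/3 + 4*exp(-3/4)/3 + 5*sqrt(6)/6.

Antiderivative: F(theta) = 5*sqrt(2*theta**2 + 1)/3 + 4*exp(3*theta/2)/3; value = -5 - 4*exp(-3)/3 + 4*exp(-3/4)/3 + 5*sqrt(6)/6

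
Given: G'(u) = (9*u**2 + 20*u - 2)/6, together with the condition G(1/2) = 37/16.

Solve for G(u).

G(u) = u**3/2 + 5*u**2/3 - u/3 + 2

For G(u) to be correct, d/du[G] must agree with the stated G'(u) identically.
A general antiderivative is u**3/2 + 5*u**2/3 - u/3 + C.
The condition gives C = 37/16 - (5/16) = 2.
So G(u) = u**3/2 + 5*u**2/3 - u/3 + 2.
Check: d/du[u**3/2 + 5*u**2/3 - u/3 + 2] = 3*u**2/2 + 10*u/3 - 1/3, which equals G'(u).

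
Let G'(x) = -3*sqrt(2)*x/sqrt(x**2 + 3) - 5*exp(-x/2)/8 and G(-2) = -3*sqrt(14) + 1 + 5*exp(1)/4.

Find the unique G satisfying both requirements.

G(x) = -3*sqrt(2*x**2 + 6) + 1 + 5*exp(-x/2)/4

The integrand splits into summands that can be handled one at a time.
A general antiderivative is -3*sqrt(2*x**2 + 6) + 5*exp(-x/2)/4 + C.
The condition gives C = -3*sqrt(14) + 1 + 5*exp(1)/4 - (-3*sqrt(14) + 5*exp(1)/4) = 1.
So G(x) = -3*sqrt(2*x**2 + 6) + 1 + 5*exp(-x/2)/4.
Check: d/dx[-3*sqrt(2*x**2 + 6) + 1 + 5*exp(-x/2)/4] = (-24*sqrt(2)*x*exp(x/2) - 5*sqrt(x**2 + 3))*exp(-x/2)/(8*sqrt(x**2 + 3)), which equals G'(x).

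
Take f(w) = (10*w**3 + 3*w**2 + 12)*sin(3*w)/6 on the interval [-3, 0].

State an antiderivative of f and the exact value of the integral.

Antiderivative: F(w) = -5*w**3*cos(3*w)/9 + 5*w**2*sin(3*w)/9 - w**2*cos(3*w)/6 + w*sin(3*w)/9 + 10*w*cos(3*w)/27 - 10*sin(3*w)/81 - 17*cos(3*w)/27; value = -17/27 + 368*sin(9)/81 - 635*cos(9)/54

Since d/dw undoes antidifferentiation here, F'(w) = f(w) is required of F(w).
F(w) = -5*w**3*cos(3*w)/9 + 5*w**2*sin(3*w)/9 - w**2*cos(3*w)/6 + w*sin(3*w)/9 + 10*w*cos(3*w)/27 - 10*sin(3*w)/81 - 17*cos(3*w)/27 is an antiderivative of f.
Check: d/dw[-5*w**3*cos(3*w)/9 + 5*w**2*sin(3*w)/9 - w**2*cos(3*w)/6 + w*sin(3*w)/9 + 10*w*cos(3*w)/27 - 10*sin(3*w)/81 - 17*cos(3*w)/27] = 5*w**3*sin(3*w)/3 + w**2*sin(3*w)/2 + 2*sin(3*w), which equals f(w).
F(0) = -17/27; F(-3) = 635*cos(9)/54 - 368*sin(9)/81.
Integral = F(0) - F(-3) = -17/27 + 368*sin(9)/81 - 635*cos(9)/54.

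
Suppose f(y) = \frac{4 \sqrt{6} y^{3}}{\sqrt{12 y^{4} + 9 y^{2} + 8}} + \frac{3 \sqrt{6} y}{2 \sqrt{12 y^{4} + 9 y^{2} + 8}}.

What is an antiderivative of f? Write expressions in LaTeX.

f matches the chain-rule pattern g'(h)*h' with inner function h(y) = 2 y^{4} + \frac{3 y^{2}}{2} + \frac{4}{3}; substituting u = h(y) collapses the integral.
Check: d/dy[\sqrt{2 y^{4} + \frac{3 y^{2}}{2} + \frac{4}{3}}] = \frac{8 \sqrt{6} y^{3} + 3 \sqrt{6} y}{2 \sqrt{12 y^{4} + 9 y^{2} + 8}}, which equals f(y).

An antiderivative is F(y) = \sqrt{2 y^{4} + \frac{3 y^{2}}{2} + \frac{4}{3}}.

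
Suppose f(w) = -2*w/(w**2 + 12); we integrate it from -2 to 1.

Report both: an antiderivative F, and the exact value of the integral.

Antiderivative: F(w) = -log(w**2/2 + 6); value = -log(13/2) + log(8)

f matches the chain-rule pattern g'(h)*h' with inner function h(w) = w**2/2 + 6; substituting u = h(w) collapses the integral.
F(w) = -log(w**2/2 + 6) is an antiderivative of f.
Check: d/dw[-log(w**2/2 + 6)] = -2*w/(w**2 + 12) = f(w).
F(1) = -log(13/2); F(-2) = -log(8).
Integral = F(1) - F(-2) = -log(13/2) + log(8).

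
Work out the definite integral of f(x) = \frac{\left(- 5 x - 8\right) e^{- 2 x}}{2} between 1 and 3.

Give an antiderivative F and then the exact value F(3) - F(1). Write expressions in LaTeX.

Recognize the product-rule pattern: f = u'v + uv' with u = \frac{5 x}{4} + \frac{21}{8}, v = e^{- 2 x}, so integration by parts undoes it.
F(x) = \frac{\left(10 x + 21\right) e^{- 2 x}}{8} is an antiderivative of f.
Check: d/dx[\frac{\left(10 x + 21\right) e^{- 2 x}}{8}] = \frac{\left(- 5 x - 8\right) e^{- 2 x}}{2} = f(x).
F(3) = \frac{51}{8 e^{6}}; F(1) = \frac{31}{8 e^{2}}.
Integral = F(3) - F(1) = - \frac{31}{8 e^{2}} + \frac{51}{8 e^{6}}.

Antiderivative: F(x) = \frac{\left(10 x + 21\right) e^{- 2 x}}{8}; value = - \frac{31}{8 e^{2}} + \frac{51}{8 e^{6}}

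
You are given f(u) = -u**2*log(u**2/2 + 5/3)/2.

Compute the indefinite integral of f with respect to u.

F(u) = -u**3*log(3*u**2 + 10)/6 + u**3/9 + u**3*log(6)/6 - 10*u/9 + 10*sqrt(30)*atan(sqrt(30)*u/10)/27 + C

Any candidate F(u) must reproduce f(u) exactly when differentiated.
Check: d/du[-u**3*log(3*u**2 + 10)/6 + u**3/9 + u**3*log(6)/6 - 10*u/9 + 10*sqrt(30)*atan(sqrt(30)*u/10)/27] = -u**2*log(3*u**2 + 10)/2 + u**2*log(6)/2, which equals f(u).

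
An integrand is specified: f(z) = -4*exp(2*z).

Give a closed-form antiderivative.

An antiderivative is F(z) = -2*exp(2*z).

Whatever form F(z) takes, F'(z) = f(z) is non-negotiable.
Check: d/dz[-2*exp(2*z)] = -4*exp(2*z) = f(z).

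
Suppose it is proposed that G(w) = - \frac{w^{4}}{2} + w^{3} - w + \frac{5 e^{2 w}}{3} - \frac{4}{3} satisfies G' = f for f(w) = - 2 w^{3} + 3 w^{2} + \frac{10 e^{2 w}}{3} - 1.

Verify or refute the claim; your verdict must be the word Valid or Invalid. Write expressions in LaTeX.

Valid - differentiating G returns exactly f.

d/dw[G] = - 2 w^{3} + 3 w^{2} + \frac{10 e^{2 w}}{3} - 1
This equals f(w) exactly, so the claim holds.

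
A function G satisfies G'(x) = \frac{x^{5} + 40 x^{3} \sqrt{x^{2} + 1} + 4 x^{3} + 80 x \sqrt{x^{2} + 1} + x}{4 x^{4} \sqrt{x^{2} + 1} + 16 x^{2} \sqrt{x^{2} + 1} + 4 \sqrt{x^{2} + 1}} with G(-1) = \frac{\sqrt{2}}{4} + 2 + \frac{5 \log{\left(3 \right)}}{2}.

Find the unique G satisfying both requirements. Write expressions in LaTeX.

G(x) = \frac{\sqrt{x^{2} + 1} + 10 \log{\left(\frac{x^{4}}{2} + 2 x^{2} + \frac{1}{2} \right)} + 8}{4}

Check a candidate G(x) by differentiating: d/dx[G] must match the given G'(x).
A general antiderivative is \frac{\sqrt{x^{2} + 1}}{4} + \frac{5 \log{\left(\frac{x^{4}}{2} + 2 x^{2} + \frac{1}{2} \right)}}{2} + C.
The condition gives C = \frac{\sqrt{2}}{4} + 2 + \frac{5 \log{\left(3 \right)}}{2} - (\frac{\sqrt{2}}{4} + \frac{5 \log{\left(3 \right)}}{2}) = 2.
So G(x) = \frac{\sqrt{x^{2} + 1} + 10 \log{\left(\frac{x^{4}}{2} + 2 x^{2} + \frac{1}{2} \right)} + 8}{4}.
Check: d/dx[\frac{\sqrt{x^{2} + 1} + 10 \log{\left(\frac{x^{4}}{2} + 2 x^{2} + \frac{1}{2} \right)} + 8}{4}] = \frac{x^{5} + 40 x^{3} \sqrt{x^{2} + 1} + 4 x^{3} + 80 x \sqrt{x^{2} + 1} + x}{4 x^{4} \sqrt{x^{2} + 1} + 16 x^{2} \sqrt{x^{2} + 1} + 4 \sqrt{x^{2} + 1}} = G'(x).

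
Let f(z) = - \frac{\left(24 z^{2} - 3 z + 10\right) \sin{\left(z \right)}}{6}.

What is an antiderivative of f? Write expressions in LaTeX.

An antiderivative is F(z) = 4 z^{2} \cos{\left(z \right)} - 8 z \sin{\left(z \right)} - \frac{z \cos{\left(z \right)}}{2} + \frac{\sin{\left(z \right)}}{2} - \frac{19 \cos{\left(z \right)}}{3}.

A first test for any F(z): its z-derivative must equal f(z) identically.
Check: d/dz[4 z^{2} \cos{\left(z \right)} - 8 z \sin{\left(z \right)} - \frac{z \cos{\left(z \right)}}{2} + \frac{\sin{\left(z \right)}}{2} - \frac{19 \cos{\left(z \right)}}{3}] = - 4 z^{2} \sin{\left(z \right)} + \frac{z \sin{\left(z \right)}}{2} - \frac{5 \sin{\left(z \right)}}{3}, which equals f(z).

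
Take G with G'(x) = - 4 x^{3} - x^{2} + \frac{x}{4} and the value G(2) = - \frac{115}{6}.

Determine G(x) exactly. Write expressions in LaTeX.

G(x) = \frac{- 24 x^{4} - 8 x^{3} + 3 x^{2} - 24}{24}

Integrate term by term and add the pieces.
A general antiderivative is - x^{4} - \frac{x^{3}}{3} + \frac{x^{2}}{8} + C.
The condition gives C = - \frac{115}{6} - (- \frac{109}{6}) = -1.
So G(x) = \frac{- 24 x^{4} - 8 x^{3} + 3 x^{2} - 24}{24}.
Check: d/dx[\frac{- 24 x^{4} - 8 x^{3} + 3 x^{2} - 24}{24}] = - 4 x^{3} - x^{2} + \frac{x}{4} = G'(x).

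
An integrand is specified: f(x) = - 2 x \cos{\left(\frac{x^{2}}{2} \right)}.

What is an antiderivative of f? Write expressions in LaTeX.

The substitution u = \frac{x^{2}}{2} works: f is exactly (dF/du)*(du/dx) for that inner function.
Check: d/dx[- 2 \sin{\left(\frac{x^{2}}{2} \right)}] = - 2 x \cos{\left(\frac{x^{2}}{2} \right)} = f(x).

An antiderivative is F(x) = - 2 \sin{\left(\frac{x^{2}}{2} \right)}.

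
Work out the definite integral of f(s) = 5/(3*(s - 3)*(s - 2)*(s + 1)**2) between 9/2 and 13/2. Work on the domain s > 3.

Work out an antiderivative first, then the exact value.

Antiderivative: F(s) = 5*log(s - 3)/48 - 5*log(s - 2)/27 + 35*log(s + 1)/432 - 5/(36*s + 36); value = -5*log(9/2)/27 - 35*log(11/2)/432 - 5*log(3/2)/48 + 2/297 + 5*log(7/2)/48 + 35*log(15/2)/432 + 5*log(5/2)/27

Factor the denominator (3*(s - 3)*(s - 2)*(s + 1)**2) and decompose: f = 35/(432*(s + 1)) + 5/(36*(s + 1)**2) - 5/(27*(s - 2)) + 5/(48*(s - 3)); each piece integrates to a log, atan, or power term.
F(s) = 5*log(s - 3)/48 - 5*log(s - 2)/27 + 35*log(s + 1)/432 - 5/(36*s + 36) is an antiderivative of f.
Check: d/ds[5*log(s - 3)/48 - 5*log(s - 2)/27 + 35*log(s + 1)/432 - 5/(36*s + 36)] = 5/(3*s**4 - 9*s**3 - 9*s**2 + 21*s + 18), which equals f(s).
F(13/2) = -5*log(9/2)/27 - 1/54 + 5*log(7/2)/48 + 35*log(15/2)/432; F(9/2) = -5*log(5/2)/27 - 5/198 + 5*log(3/2)/48 + 35*log(11/2)/432.
Integral = F(13/2) - F(9/2) = -5*log(9/2)/27 - 35*log(11/2)/432 - 5*log(3/2)/48 + 2/297 + 5*log(7/2)/48 + 35*log(15/2)/432 + 5*log(5/2)/27.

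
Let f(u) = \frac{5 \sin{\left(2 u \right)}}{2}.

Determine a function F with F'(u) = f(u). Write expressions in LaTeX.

For F(u) to be correct the identity F'(u) - f(u) = 0 must hold.
Check: d/du[- \frac{5 \cos{\left(2 u \right)}}{4}] = \frac{5 \sin{\left(2 u \right)}}{2} = f(u).

An antiderivative is F(u) = - \frac{5 \cos{\left(2 u \right)}}{4}.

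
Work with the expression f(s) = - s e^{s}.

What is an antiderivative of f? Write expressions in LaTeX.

An antiderivative is F(s) = - s e^{s} + e^{s}.

Recognize the product-rule pattern: f = u'v + uv' with u = 1 - s, v = e^{s}, so integration by parts undoes it.
Check: d/ds[- s e^{s} + e^{s}] = - s e^{s} = f(s).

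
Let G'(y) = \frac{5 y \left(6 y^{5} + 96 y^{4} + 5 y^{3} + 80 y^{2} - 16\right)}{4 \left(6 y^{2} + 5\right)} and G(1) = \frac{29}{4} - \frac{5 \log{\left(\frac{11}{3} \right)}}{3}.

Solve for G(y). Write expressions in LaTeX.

G(y) = \frac{y^{5}}{4} + 5 y^{4} - \frac{5 \log{\left(2 y^{2} + \frac{5}{3} \right)}}{3} + 2

The proposed G(y) is checked by its d/dy: the result must match the given G'(y).
A general antiderivative is \frac{y^{5}}{4} + 5 y^{4} - \frac{5 \log{\left(2 y^{2} + \frac{5}{3} \right)}}{3} + 3 + C.
The condition gives C = \frac{29}{4} - \frac{5 \log{\left(\frac{11}{3} \right)}}{3} - (\frac{33}{4} - \frac{5 \log{\left(\frac{11}{3} \right)}}{3}) = -1.
So G(y) = \frac{y^{5}}{4} + 5 y^{4} - \frac{5 \log{\left(2 y^{2} + \frac{5}{3} \right)}}{3} + 2.
Check: d/dy[\frac{y^{5}}{4} + 5 y^{4} - \frac{5 \log{\left(2 y^{2} + \frac{5}{3} \right)}}{3} + 2] = \frac{30 y^{6} + 480 y^{5} + 25 y^{4} + 400 y^{3} - 80 y}{24 y^{2} + 20}, which equals G'(y).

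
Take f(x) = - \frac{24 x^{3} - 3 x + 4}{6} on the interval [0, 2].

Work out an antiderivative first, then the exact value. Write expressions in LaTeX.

Antiderivative: F(x) = - x^{4} + \frac{x^{2}}{4} - \frac{2 x}{3}; value = - \frac{49}{3}

Any candidate F(x) must reproduce f(x) exactly when differentiated.
F(x) = - x^{4} + \frac{x^{2}}{4} - \frac{2 x}{3} is an antiderivative of f.
Check: d/dx[- x^{4} + \frac{x^{2}}{4} - \frac{2 x}{3}] = - 4 x^{3} + \frac{x}{2} - \frac{2}{3}, which equals f(x).
F(2) = - \frac{49}{3}; F(0) = 0.
Integral = F(2) - F(0) = - \frac{49}{3}.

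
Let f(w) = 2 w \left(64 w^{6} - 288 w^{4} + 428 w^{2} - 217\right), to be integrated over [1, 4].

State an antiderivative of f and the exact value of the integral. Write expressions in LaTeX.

Differentiate the proposed F(w) back; it has to land on f(w) exactly.
F(w) = 16 w^{8} - 96 w^{6} + 214 w^{4} - 217 w^{2} is an antiderivative of f.
Check: d/dw[16 w^{8} - 96 w^{6} + 214 w^{4} - 217 w^{2}] = 128 w^{7} - 576 w^{5} + 856 w^{3} - 434 w, which equals f(w).
F(4) = 706672; F(1) = -83.
Integral = F(4) - F(1) = 706755.

Antiderivative: F(w) = 16 w^{8} - 96 w^{6} + 214 w^{4} - 217 w^{2}; value = 706755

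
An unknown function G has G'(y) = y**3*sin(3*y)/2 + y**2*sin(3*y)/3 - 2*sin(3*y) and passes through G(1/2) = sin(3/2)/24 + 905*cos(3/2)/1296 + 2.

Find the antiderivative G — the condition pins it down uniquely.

Integrate term by term and add the pieces.
A general antiderivative is -y**3*cos(3*y)/6 + y**2*sin(3*y)/6 - y**2*cos(3*y)/9 + 2*y*sin(3*y)/27 + y*cos(3*y)/9 - sin(3*y)/27 + 56*cos(3*y)/81 + C.
The condition gives C = sin(3/2)/24 + 905*cos(3/2)/1296 + 2 - (sin(3/2)/24 + 905*cos(3/2)/1296) = 2.
So G(y) = -(27*y**3*cos(3*y) - 27*y**2*sin(3*y) + 18*y**2*cos(3*y) - 12*y*sin(3*y) - 18*y*cos(3*y) + 6*sin(3*y) - 112*cos(3*y) - 324)/162.
Check: d/dy[-(27*y**3*cos(3*y) - 27*y**2*sin(3*y) + 18*y**2*cos(3*y) - 12*y*sin(3*y) - 18*y*cos(3*y) + 6*sin(3*y) - 112*cos(3*y) - 324)/162] = y**3*sin(3*y)/2 + y**2*sin(3*y)/3 - 2*sin(3*y) = G'(y).

G(y) = -(27*y**3*cos(3*y) - 27*y**2*sin(3*y) + 18*y**2*cos(3*y) - 12*y*sin(3*y) - 18*y*cos(3*y) + 6*sin(3*y) - 112*cos(3*y) - 324)/162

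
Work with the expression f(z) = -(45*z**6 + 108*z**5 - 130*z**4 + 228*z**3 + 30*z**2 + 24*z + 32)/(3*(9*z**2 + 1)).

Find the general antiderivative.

Recover f(z) by differentiating a candidate F(z); any mismatch rules it out.
Check: d/dz[-z**5/3 - z**4 + 5*z**3/3 - 4*z**2 - 5*z/3 - 3*atan(3*z)] = (-45*z**6 - 108*z**5 + 130*z**4 - 228*z**3 - 30*z**2 - 24*z - 32)/(27*z**2 + 3), which equals f(z).

F(z) = -z**5/3 - z**4 + 5*z**3/3 - 4*z**2 - 5*z/3 - 3*atan(3*z) + C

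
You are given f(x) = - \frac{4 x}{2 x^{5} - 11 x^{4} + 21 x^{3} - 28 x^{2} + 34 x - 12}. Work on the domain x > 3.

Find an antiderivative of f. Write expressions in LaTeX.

An antiderivative is F(x) = - \frac{12 \log{\left(x - 3 \right)}}{55} + \frac{4 \log{\left(x - 2 \right)}}{9} - \frac{16 \log{\left(x - \frac{1}{2} \right)}}{135} - \frac{16 \log{\left(x^{2} + 2 \right)}}{297} - \frac{26 \sqrt{2} \operatorname{atan}{\left(\frac{\sqrt{2} x}{2} \right)}}{297}.

Factor the denominator (\left(x - 3\right) \left(x - 2\right) \left(2 x - 1\right) \left(x^{2} + 2\right)) and decompose: f = - \frac{4 \left(8 x + 13\right)}{297 \left(x^{2} + 2\right)} - \frac{32}{135 \left(2 x - 1\right)} + \frac{4}{9 \left(x - 2\right)} - \frac{12}{55 \left(x - 3\right)}; each piece integrates to a log, atan, or power term.
Check: d/dx[- \frac{12 \log{\left(x - 3 \right)}}{55} + \frac{4 \log{\left(x - 2 \right)}}{9} - \frac{16 \log{\left(x - \frac{1}{2} \right)}}{135} - \frac{16 \log{\left(x^{2} + 2 \right)}}{297} - \frac{26 \sqrt{2} \operatorname{atan}{\left(\frac{\sqrt{2} x}{2} \right)}}{297}] = - \frac{4 x}{2 x^{5} - 11 x^{4} + 21 x^{3} - 28 x^{2} + 34 x - 12} = f(x).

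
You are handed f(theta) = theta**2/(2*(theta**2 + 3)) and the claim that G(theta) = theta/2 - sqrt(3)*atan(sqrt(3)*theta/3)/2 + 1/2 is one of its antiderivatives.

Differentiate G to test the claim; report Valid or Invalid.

Valid - differentiating G returns exactly f.

d/dtheta[G] = theta**2/(2*theta**2 + 6)
This equals f(theta) exactly, so the claim holds.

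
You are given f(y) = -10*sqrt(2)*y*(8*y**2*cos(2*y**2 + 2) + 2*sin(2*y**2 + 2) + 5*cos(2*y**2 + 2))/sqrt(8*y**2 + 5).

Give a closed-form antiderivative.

f has the shape u'v + uv' for u = -5*sqrt(4*y**2 + 5/2) and v = sin(2*y**2 + 2) — it is the derivative of the product u*v.
Check: d/dy[-5*sqrt(2)*sqrt(8*y**2 + 5)*sin(2*y**2 + 2)/2] = (-80*sqrt(2)*y**3*cos(2*y**2 + 2) - 20*sqrt(2)*y*sin(2*y**2 + 2) - 50*sqrt(2)*y*cos(2*y**2 + 2))/sqrt(8*y**2 + 5), which equals f(y).

An antiderivative is F(y) = -5*sqrt(2)*sqrt(8*y**2 + 5)*sin(2*y**2 + 2)/2.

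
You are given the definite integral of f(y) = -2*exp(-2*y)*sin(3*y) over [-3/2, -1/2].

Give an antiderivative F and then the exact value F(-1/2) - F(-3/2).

Any candidate F(y) must reproduce f(y) exactly when differentiated.
F(y) = 2*(2*sin(3*y) + 3*cos(3*y))*exp(-2*y)/13 is an antiderivative of f.
Check: d/dy[2*(2*sin(3*y) + 3*cos(3*y))*exp(-2*y)/13] = -2*exp(-2*y)*sin(3*y) = f(y).
F(-1/2) = -4*exp(1)*sin(3/2)/13 + 6*exp(1)*cos(3/2)/13; F(-3/2) = 6*exp(3)*cos(9/2)/13 - 4*exp(3)*sin(9/2)/13.
Integral = F(-1/2) - F(-3/2) = 4*exp(3)*sin(9/2)/13 - 4*exp(1)*sin(3/2)/13 + 6*exp(1)*cos(3/2)/13 - 6*exp(3)*cos(9/2)/13.

Antiderivative: F(y) = 2*(2*sin(3*y) + 3*cos(3*y))*exp(-2*y)/13; value = 4*exp(3)*sin(9/2)/13 - 4*exp(1)*sin(3/2)/13 + 6*exp(1)*cos(3/2)/13 - 6*exp(3)*cos(9/2)/13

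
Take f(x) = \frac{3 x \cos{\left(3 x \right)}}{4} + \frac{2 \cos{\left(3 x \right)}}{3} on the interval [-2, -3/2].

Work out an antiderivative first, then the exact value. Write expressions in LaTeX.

Antiderivative: F(x) = \frac{9 x \sin{\left(3 x \right)} + 8 \sin{\left(3 x \right)} + 3 \cos{\left(3 x \right)}}{36}; value = \frac{11 \sin{\left(\frac{9}{2} \right)}}{72} - \frac{\cos{\left(6 \right)}}{12} + \frac{\cos{\left(\frac{9}{2} \right)}}{12} - \frac{5 \sin{\left(6 \right)}}{18}

Integrate term by term and add the pieces.
F(x) = \frac{9 x \sin{\left(3 x \right)} + 8 \sin{\left(3 x \right)} + 3 \cos{\left(3 x \right)}}{36} is an antiderivative of f.
Check: d/dx[\frac{9 x \sin{\left(3 x \right)} + 8 \sin{\left(3 x \right)} + 3 \cos{\left(3 x \right)}}{36}] = \frac{3 x \cos{\left(3 x \right)}}{4} + \frac{2 \cos{\left(3 x \right)}}{3} = f(x).
F(-3/2) = \frac{11 \sin{\left(\frac{9}{2} \right)}}{72} + \frac{\cos{\left(\frac{9}{2} \right)}}{12}; F(-2) = \frac{5 \sin{\left(6 \right)}}{18} + \frac{\cos{\left(6 \right)}}{12}.
Integral = F(-3/2) - F(-2) = \frac{11 \sin{\left(\frac{9}{2} \right)}}{72} - \frac{\cos{\left(6 \right)}}{12} + \frac{\cos{\left(\frac{9}{2} \right)}}{12} - \frac{5 \sin{\left(6 \right)}}{18}.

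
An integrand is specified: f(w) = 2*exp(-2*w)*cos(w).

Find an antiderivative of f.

A candidate is checked by its d/dw: the result must match f(w).
Check: d/dw[2*exp(-2*w)*sin(w)/5 - 4*exp(-2*w)*cos(w)/5] = 2*exp(-2*w)*cos(w) = f(w).

An antiderivative is F(w) = 2*exp(-2*w)*sin(w)/5 - 4*exp(-2*w)*cos(w)/5.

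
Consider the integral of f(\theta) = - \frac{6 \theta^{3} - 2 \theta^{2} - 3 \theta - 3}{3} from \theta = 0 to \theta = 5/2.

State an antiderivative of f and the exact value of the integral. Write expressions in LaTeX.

Antiderivative: F(\theta) = - \frac{\theta^{4}}{2} + \frac{2 \theta^{3}}{9} + \frac{\theta^{2}}{2} + \theta; value = - \frac{3005}{288}

Check any antiderivative F(\theta) by computing F'(\theta) and comparing it with f(\theta).
F(\theta) = - \frac{\theta^{4}}{2} + \frac{2 \theta^{3}}{9} + \frac{\theta^{2}}{2} + \theta is an antiderivative of f.
Check: d/d\theta[- \frac{\theta^{4}}{2} + \frac{2 \theta^{3}}{9} + \frac{\theta^{2}}{2} + \theta] = - 2 \theta^{3} + \frac{2 \theta^{2}}{3} + \theta + 1, which equals f(\theta).
F(5/2) = - \frac{3005}{288}; F(0) = 0.
Integral = F(5/2) - F(0) = - \frac{3005}{288}.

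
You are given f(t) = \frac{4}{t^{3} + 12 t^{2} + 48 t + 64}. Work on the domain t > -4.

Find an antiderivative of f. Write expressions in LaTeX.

A candidate is checked by its d/dt: the result must match f(t).
Check: d/dt[- \frac{2}{t^{2} + 8 t + 16}] = \frac{4}{t^{3} + 12 t^{2} + 48 t + 64} = f(t).

An antiderivative is F(t) = - \frac{2}{t^{2} + 8 t + 16}.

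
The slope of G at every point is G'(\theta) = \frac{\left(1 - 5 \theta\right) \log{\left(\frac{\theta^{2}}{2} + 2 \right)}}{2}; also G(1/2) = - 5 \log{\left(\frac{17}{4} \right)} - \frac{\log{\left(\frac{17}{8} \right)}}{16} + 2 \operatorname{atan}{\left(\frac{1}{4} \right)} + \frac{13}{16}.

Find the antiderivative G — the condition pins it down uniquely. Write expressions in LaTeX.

A candidate passes only if d/d\theta[G] lands on the given G'(\theta) exactly.
A general antiderivative is \frac{5 \theta^{2}}{4} - \theta + \left(- \frac{5 \theta^{2}}{4} + \frac{\theta}{2}\right) \log{\left(\frac{\theta^{2}}{2} + 2 \right)} - 5 \log{\left(\theta^{2} + 4 \right)} + 2 \operatorname{atan}{\left(\frac{\theta}{2} \right)} + C.
The condition gives C = - 5 \log{\left(\frac{17}{4} \right)} - \frac{\log{\left(\frac{17}{8} \right)}}{16} + 2 \operatorname{atan}{\left(\frac{1}{4} \right)} + \frac{13}{16} - (- 5 \log{\left(\frac{17}{4} \right)} - \frac{3}{16} - \frac{\log{\left(\frac{17}{8} \right)}}{16} + 2 \operatorname{atan}{\left(\frac{1}{4} \right)}) = 1.
So G(\theta) = \frac{5 \theta^{2} + \theta \left(2 - 5 \theta\right) \log{\left(\frac{\theta^{2}}{2} + 2 \right)} - 4 \theta - 20 \log{\left(\theta^{2} + 4 \right)} + 8 \operatorname{atan}{\left(\frac{\theta}{2} \right)} + 4}{4}.
Check: d/d\theta[\frac{5 \theta^{2} + \theta \left(2 - 5 \theta\right) \log{\left(\frac{\theta^{2}}{2} + 2 \right)} - 4 \theta - 20 \log{\left(\theta^{2} + 4 \right)} + 8 \operatorname{atan}{\left(\frac{\theta}{2} \right)} + 4}{4}] = - \frac{5 \theta \log{\left(\frac{\theta^{2}}{2} + 2 \right)}}{2} + \frac{\log{\left(\frac{\theta^{2}}{2} + 2 \right)}}{2}, which equals G'(\theta).

G(\theta) = \frac{5 \theta^{2} + \theta \left(2 - 5 \theta\right) \log{\left(\frac{\theta^{2}}{2} + 2 \right)} - 4 \theta - 20 \log{\left(\theta^{2} + 4 \right)} + 8 \operatorname{atan}{\left(\frac{\theta}{2} \right)} + 4}{4}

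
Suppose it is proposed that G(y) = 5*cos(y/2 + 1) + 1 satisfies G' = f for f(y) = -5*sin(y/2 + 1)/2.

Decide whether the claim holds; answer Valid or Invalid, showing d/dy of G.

Valid: G'(y) = f(y).

d/dy[G] = -5*sin(y/2 + 1)/2
This equals f(y) exactly, so the claim holds.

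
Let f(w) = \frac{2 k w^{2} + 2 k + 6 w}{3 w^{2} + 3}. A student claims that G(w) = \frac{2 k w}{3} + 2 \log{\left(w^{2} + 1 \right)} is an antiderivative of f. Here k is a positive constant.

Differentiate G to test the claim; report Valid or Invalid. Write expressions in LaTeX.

d/dw[G] = \frac{2 k w^{2} + 2 k + 12 w}{3 w^{2} + 3}
d/dw[G] - f(w) = \frac{2 w}{w^{2} + 1} != 0.

Invalid: d/dw[G] - f = \frac{2 w}{w^{2} + 1}, which is not 0.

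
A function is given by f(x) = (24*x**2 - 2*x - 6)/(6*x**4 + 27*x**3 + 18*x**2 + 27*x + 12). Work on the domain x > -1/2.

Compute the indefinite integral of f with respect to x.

F(x) = 4*log(x + 1/2)/105 - 386*log(x + 4)/357 + 133*log(x**2 + 1)/255 - 26*atan(x)/85 + C

The denominator factors as 3*(x + 4)*(2*x + 1)*(x**2 + 1); partial fractions split f into directly integrable pieces: 2*(133*x - 39)/(255*(x**2 + 1)) + 8/(105*(2*x + 1)) - 386/(357*(x + 4)).
Check: d/dx[4*log(x + 1/2)/105 - 386*log(x + 4)/357 + 133*log(x**2 + 1)/255 - 26*atan(x)/85] = (24*x**2 - 2*x - 6)/(6*x**4 + 27*x**3 + 18*x**2 + 27*x + 12) = f(x).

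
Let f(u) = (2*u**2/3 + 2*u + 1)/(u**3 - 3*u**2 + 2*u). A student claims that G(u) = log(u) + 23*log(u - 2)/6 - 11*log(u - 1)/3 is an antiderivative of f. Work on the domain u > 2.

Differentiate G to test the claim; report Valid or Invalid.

d/du[G] = (7*u**2 + 3*u + 12)/(6*u**3 - 18*u**2 + 12*u)
d/du[G] - f(u) = 1/(2*u) != 0.

Invalid: d/du[G] - f = 1/(2*u), which is not 0.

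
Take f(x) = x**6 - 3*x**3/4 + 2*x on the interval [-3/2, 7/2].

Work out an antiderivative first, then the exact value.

The integrand splits into summands that can be handled one at a time.
F(x) = x**7/7 - 3*x**4/16 + x**2 is an antiderivative of f.
Check: d/dx[x**7/7 - 3*x**4/16 + x**2] = x**6 - 3*x**3/4 + 2*x = f(x).
F(7/2) = 231231/256; F(-3/2) = -2043/1792.
Integral = F(7/2) - F(-3/2) = 405165/448.

Antiderivative: F(x) = x**7/7 - 3*x**4/16 + x**2; value = 405165/448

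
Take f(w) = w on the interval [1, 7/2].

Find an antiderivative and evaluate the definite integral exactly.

Antiderivative: F(w) = w**2/2; value = 45/8

A first test for any F(w): its w-derivative must equal f(w) identically.
F(w) = w**2/2 is an antiderivative of f.
Check: d/dw[w**2/2] = w = f(w).
F(7/2) = 49/8; F(1) = 1/2.
Integral = F(7/2) - F(1) = 45/8.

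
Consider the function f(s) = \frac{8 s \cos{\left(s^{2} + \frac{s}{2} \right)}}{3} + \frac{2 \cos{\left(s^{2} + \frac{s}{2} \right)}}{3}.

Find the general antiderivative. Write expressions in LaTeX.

f matches the chain-rule pattern g'(h)*h' with inner function h(s) = s^{2} + \frac{s}{2}; substituting u = h(s) collapses the integral.
Check: d/ds[\frac{4 \sin{\left(s^{2} + \frac{s}{2} \right)}}{3}] = \frac{8 s \cos{\left(s^{2} + \frac{s}{2} \right)}}{3} + \frac{2 \cos{\left(s^{2} + \frac{s}{2} \right)}}{3} = f(s).

F(s) = \frac{4 \sin{\left(s^{2} + \frac{s}{2} \right)}}{3} + C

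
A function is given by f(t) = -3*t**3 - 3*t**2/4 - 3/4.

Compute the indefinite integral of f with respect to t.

Integrate term by term and add the pieces.
Check: d/dt[t*(-3*t**3 - t**2 - 3)/4] = -3*t**3 - 3*t**2/4 - 3/4 = f(t).

F(t) = t*(-3*t**3 - t**2 - 3)/4 + C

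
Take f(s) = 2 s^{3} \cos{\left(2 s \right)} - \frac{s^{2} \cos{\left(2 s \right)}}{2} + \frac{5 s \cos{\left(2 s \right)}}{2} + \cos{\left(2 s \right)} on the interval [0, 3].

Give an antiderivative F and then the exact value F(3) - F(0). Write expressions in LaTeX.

Integrate term by term and add the pieces.
F(s) = \frac{8 s^{3} \sin{\left(2 s \right)} - 2 s^{2} \sin{\left(2 s \right)} + 12 s^{2} \cos{\left(2 s \right)} - 2 s \sin{\left(2 s \right)} - 2 s \cos{\left(2 s \right)} + 5 \sin{\left(2 s \right)} - \cos{\left(2 s \right)}}{8} is an antiderivative of f.
Check: d/ds[\frac{8 s^{3} \sin{\left(2 s \right)} - 2 s^{2} \sin{\left(2 s \right)} + 12 s^{2} \cos{\left(2 s \right)} - 2 s \sin{\left(2 s \right)} - 2 s \cos{\left(2 s \right)} + 5 \sin{\left(2 s \right)} - \cos{\left(2 s \right)}}{8}] = 2 s^{3} \cos{\left(2 s \right)} - \frac{s^{2} \cos{\left(2 s \right)}}{2} + \frac{5 s \cos{\left(2 s \right)}}{2} + \cos{\left(2 s \right)} = f(s).
F(3) = \frac{197 \sin{\left(6 \right)}}{8} + \frac{101 \cos{\left(6 \right)}}{8}; F(0) = - \frac{1}{8}.
Integral = F(3) - F(0) = \frac{197 \sin{\left(6 \right)}}{8} + \frac{1}{8} + \frac{101 \cos{\left(6 \right)}}{8}.

Antiderivative: F(s) = \frac{8 s^{3} \sin{\left(2 s \right)} - 2 s^{2} \sin{\left(2 s \right)} + 12 s^{2} \cos{\left(2 s \right)} - 2 s \sin{\left(2 s \right)} - 2 s \cos{\left(2 s \right)} + 5 \sin{\left(2 s \right)} - \cos{\left(2 s \right)}}{8}; value = \frac{197 \sin{\left(6 \right)}}{8} + \frac{1}{8} + \frac{101 \cos{\left(6 \right)}}{8}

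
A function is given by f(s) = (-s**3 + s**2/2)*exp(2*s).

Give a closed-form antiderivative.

f has the shape u'v + uv' for u = -s**3/2 + s**2 - s + 1/2 and v = exp(2*s) — it is the derivative of the product u*v.
Check: d/ds[-s**3*exp(2*s)/2 + s**2*exp(2*s) - s*exp(2*s) + exp(2*s)/2] = -s**3*exp(2*s) + s**2*exp(2*s)/2, which equals f(s).

An antiderivative is F(s) = -s**3*exp(2*s)/2 + s**2*exp(2*s) - s*exp(2*s) + exp(2*s)/2.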